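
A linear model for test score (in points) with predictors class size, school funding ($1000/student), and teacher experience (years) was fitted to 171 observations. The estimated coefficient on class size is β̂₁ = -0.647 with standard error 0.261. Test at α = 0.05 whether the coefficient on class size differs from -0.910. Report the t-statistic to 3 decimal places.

H₀: β₁ = -0.910 vs H₁: β₁ ≠ -0.910.
t = (β̂₁ − β₁⁰)/SE = (-0.647 − (-0.910)) / 0.261 = 1.008.
df = n − k − 1 = 171 − 3 − 1 = 167.
Two-sided p ≈ 0.3151, which is ≥ 0.05, so fail to reject H₀.
The data are consistent with a true slope of -0.910 points per unit of class size, holding the other predictors fixed.

t = 1.008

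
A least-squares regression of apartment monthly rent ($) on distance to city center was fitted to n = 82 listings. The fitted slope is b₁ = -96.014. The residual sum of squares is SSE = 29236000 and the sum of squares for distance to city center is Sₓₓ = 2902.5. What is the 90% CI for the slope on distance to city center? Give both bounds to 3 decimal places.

MSE = SSE/(n − 2) = 29236000/80 = 365450.
SE(b₁) = √(MSE/Sₓₓ) = √(365450/2902.5) = 11.2209.
df = n − 2 = 80.
t* = t_{0.05, 80} = 1.664125.
Margin = t* × SE = 1.664125 × 11.2209 = 18.67298.
CI: -96.014 ± 18.67298 → (-114.687, -77.341).
With 90% confidence, each one-unit increase in distance to city center is associated with a change of between -114.687 and -77.341 $ in apartment monthly rent.

(-114.687, -77.341)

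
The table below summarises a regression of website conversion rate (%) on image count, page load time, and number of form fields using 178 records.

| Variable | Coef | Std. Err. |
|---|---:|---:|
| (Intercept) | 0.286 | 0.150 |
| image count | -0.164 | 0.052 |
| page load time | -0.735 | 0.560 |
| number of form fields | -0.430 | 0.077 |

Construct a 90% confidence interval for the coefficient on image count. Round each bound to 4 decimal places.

(-0.2500, -0.0780)

Read off: b = -0.164, SE = 0.052 for image count.
df = n − k − 1 = 178 − 3 − 1 = 174.
t* = t_{0.05, 174} = 1.653658.
Margin = t* × SE = 1.653658 × 0.052 = 0.085990.
CI: -0.164 ± 0.085990 → (-0.2500, -0.0780).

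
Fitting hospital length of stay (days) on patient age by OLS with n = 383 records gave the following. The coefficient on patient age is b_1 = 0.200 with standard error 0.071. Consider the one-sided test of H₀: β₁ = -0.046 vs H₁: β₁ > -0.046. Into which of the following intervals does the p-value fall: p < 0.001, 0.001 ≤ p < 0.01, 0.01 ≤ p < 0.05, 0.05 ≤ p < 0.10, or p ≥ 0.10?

t = (0.200 − (-0.046)) / 0.071 = 3.465.
df = n − 2 = 383 − 2 = 381.
One-sided p = P(T_{381} > t) ≈ 0.0003.
So p < 0.001.

p < 0.001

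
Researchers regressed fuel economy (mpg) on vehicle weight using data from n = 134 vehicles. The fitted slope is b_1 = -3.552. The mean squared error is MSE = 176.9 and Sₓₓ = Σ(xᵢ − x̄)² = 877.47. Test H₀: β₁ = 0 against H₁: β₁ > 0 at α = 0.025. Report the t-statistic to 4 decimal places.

t = -7.9109

SE(b_1) = √(MSE/Sₓₓ) = √(176.9/877.47) = 0.449001.
t = -3.552 / 0.449001 = -7.9109.
df = n − 2 = 132.
One-sided p ≈ 1.0000, which is ≥ 0.025, so fail to reject H₀.
The data do not give significant evidence that the true slope on vehicle weight is positive.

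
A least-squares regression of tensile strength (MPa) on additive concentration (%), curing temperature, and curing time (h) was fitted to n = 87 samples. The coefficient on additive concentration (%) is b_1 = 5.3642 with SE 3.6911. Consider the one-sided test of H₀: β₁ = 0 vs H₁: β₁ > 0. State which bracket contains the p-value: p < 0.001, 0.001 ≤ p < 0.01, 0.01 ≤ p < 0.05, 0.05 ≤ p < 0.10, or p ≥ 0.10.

t = 5.3642 / 3.6911 = 1.453.
df = n − k − 1 = 87 − 3 − 1 = 83.
One-sided p = P(T_{83} > t) ≈ 0.0750.
So 0.05 ≤ p < 0.10.

0.05 ≤ p < 0.10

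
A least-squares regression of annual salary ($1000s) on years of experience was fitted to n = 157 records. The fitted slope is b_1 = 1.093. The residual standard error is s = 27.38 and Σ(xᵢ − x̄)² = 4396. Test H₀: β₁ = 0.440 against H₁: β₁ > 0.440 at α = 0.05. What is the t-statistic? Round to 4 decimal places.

SE(b_1) = s/√Sₓₓ = 27.38/√4396 = 0.412957.
t = (1.093 − 0.440) / 0.412957 = 1.5813.
df = n − 2 = 155.
One-sided p ≈ 0.0579, which is ≥ 0.05, so fail to reject H₀.
The data do not give significant evidence that the true slope on years of experience exceeds 0.440 $1000s per unit.

t = 1.5813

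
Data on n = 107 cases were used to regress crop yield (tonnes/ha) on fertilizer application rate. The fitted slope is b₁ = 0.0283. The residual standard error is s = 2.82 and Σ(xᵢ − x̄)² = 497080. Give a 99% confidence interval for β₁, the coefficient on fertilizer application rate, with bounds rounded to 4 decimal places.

SE(b₁) = s/√Sₓₓ = 2.82/√497080 = 0.00399978.
df = n − 2 = 105.
t* = t_{0.005, 105} = 2.623465.
Margin = t* × SE = 2.623465 × 0.00399978 = 0.010493.
CI: 0.0283 ± 0.010493 → (0.0178, 0.0388).
With 99% confidence, each one-unit increase in fertilizer application rate is associated with a change of between 0.0178 and 0.0388 tonnes/ha in crop yield.

(0.0178, 0.0388)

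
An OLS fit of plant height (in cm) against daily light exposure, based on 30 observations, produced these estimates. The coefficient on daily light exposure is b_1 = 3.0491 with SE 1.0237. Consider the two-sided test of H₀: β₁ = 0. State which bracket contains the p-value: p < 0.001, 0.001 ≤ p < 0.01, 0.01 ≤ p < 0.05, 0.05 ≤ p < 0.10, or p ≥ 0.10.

0.001 ≤ p < 0.01

t = 3.0491 / 1.0237 = 2.979.
df = n − 2 = 30 − 2 = 28.
Two-sided p = 2·P(T_{28} > |t|) ≈ 0.0059.
So 0.001 ≤ p < 0.01.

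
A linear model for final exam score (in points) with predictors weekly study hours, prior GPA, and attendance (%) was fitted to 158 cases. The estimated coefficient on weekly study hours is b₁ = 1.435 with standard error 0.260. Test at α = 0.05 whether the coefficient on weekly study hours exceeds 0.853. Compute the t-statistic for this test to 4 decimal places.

H₀: β₁ = 0.853 vs H₁: β₁ > 0.853.
t = (b₁ − β₁⁰)/SE = (1.435 − 0.853) / 0.260 = 2.2385.
df = n − k − 1 = 158 − 3 − 1 = 154.
One-sided p ≈ 0.0133, which is < 0.05, so reject H₀.
There is evidence that the true slope on weekly study hours exceeds 0.853 points per unit, holding the other predictors fixed.

t = 2.2385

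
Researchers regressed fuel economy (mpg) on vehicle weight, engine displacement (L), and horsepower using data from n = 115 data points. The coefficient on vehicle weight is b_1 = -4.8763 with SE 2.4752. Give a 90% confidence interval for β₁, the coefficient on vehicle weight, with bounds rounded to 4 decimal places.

(-8.9819, -0.7707)

df = n − k − 1 = 115 − 3 − 1 = 111.
t* = t_{0.05, 111} = 1.658697.
Margin = t* × SE = 1.658697 × 2.4752 = 4.105607.
CI: -4.8763 ± 4.105607 → (-8.9819, -0.7707).
With 90% confidence, each one-unit increase in vehicle weight is associated with a change of between -8.9819 and -0.7707 mpg in fuel economy, holding the other predictors fixed.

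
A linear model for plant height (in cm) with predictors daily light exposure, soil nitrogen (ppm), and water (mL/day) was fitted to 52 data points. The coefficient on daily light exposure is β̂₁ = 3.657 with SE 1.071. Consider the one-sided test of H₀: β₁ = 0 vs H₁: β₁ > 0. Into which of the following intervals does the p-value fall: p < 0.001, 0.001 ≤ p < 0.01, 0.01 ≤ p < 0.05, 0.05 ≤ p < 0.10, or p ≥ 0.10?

t = 3.657 / 1.071 = 3.415.
df = n − k − 1 = 52 − 3 − 1 = 48.
One-sided p = P(T_{48} > t) ≈ 0.0007.
So p < 0.001.

p < 0.001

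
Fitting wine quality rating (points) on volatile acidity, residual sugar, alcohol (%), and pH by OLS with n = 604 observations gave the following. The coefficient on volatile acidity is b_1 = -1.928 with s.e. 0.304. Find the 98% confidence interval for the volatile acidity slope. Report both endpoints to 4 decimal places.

df = n − k − 1 = 604 − 4 − 1 = 599.
t* = t_{0.01, 599} = 2.332589.
Margin = t* × SE = 2.332589 × 0.304 = 0.709107.
CI: -1.928 ± 0.709107 → (-2.6371, -1.2189).
With 98% confidence, each one-unit increase in volatile acidity is associated with a change of between -2.6371 and -1.2189 points in wine quality rating, holding the other predictors fixed.

(-2.6371, -1.2189)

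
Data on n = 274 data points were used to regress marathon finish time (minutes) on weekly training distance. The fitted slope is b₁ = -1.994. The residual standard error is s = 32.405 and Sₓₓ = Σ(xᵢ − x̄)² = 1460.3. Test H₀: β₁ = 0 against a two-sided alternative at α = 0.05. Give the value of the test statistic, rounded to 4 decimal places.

SE(b₁) = s/√Sₓₓ = 32.405/√1460.3 = 0.84799.
t = -1.994 / 0.84799 = -2.3514.
df = n − 2 = 272.
Two-sided p ≈ 0.0194, which is < 0.05, so reject H₀.
There is evidence that weekly training distance is associated with marathon finish time.

t = -2.3514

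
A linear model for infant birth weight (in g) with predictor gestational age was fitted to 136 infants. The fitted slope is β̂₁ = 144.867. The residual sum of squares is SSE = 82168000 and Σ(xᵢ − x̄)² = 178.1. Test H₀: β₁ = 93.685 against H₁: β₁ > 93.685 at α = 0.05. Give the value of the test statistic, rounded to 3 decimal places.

t = 0.872

MSE = SSE/(n − 2) = 82168000/134 = 613194.
SE(β̂₁) = √(MSE/Sₓₓ) = √(613194/178.1) = 58.6769.
t = (144.867 − 93.685) / 58.6769 = 0.872.
df = n − 2 = 134.
One-sided p ≈ 0.1923, which is ≥ 0.05, so fail to reject H₀.
The data do not give significant evidence that the true slope on gestational age exceeds 93.685 g per unit.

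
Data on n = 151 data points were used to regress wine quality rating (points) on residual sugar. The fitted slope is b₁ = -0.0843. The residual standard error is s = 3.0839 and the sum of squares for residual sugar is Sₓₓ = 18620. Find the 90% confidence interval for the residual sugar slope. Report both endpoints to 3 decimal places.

(-0.122, -0.047)

SE(b₁) = s/√Sₓₓ = 3.0839/√18620 = 0.0226001.
df = n − 2 = 149.
t* = t_{0.05, 149} = 1.655145.
Margin = t* × SE = 1.655145 × 0.0226001 = 0.03741.
CI: -0.0843 ± 0.03741 → (-0.122, -0.047).
With 90% confidence, each one-unit increase in residual sugar is associated with a change of between -0.122 and -0.047 points in wine quality rating.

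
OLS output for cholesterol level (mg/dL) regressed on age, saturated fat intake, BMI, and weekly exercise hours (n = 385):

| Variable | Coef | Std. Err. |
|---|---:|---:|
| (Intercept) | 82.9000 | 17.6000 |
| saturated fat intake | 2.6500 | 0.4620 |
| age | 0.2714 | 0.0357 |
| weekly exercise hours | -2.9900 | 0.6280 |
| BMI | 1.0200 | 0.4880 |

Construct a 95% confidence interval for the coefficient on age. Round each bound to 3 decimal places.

(0.201, 0.342)

Read off: b = 0.2714, SE = 0.0357 for age.
df = n − k − 1 = 385 − 4 − 1 = 380.
t* = t_{0.025, 380} = 1.966226.
Margin = t* × SE = 1.966226 × 0.0357 = 0.07019.
CI: 0.2714 ± 0.07019 → (0.201, 0.342).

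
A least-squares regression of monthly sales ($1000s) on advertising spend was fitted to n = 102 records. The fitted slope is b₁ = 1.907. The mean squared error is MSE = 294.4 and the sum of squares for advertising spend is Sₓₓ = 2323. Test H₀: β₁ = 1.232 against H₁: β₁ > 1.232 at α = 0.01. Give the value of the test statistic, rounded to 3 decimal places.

t = 1.896

SE(b₁) = √(MSE/Sₓₓ) = √(294.4/2323) = 0.355995.
t = (1.907 − 1.232) / 0.355995 = 1.896.
df = n − 2 = 100.
One-sided p ≈ 0.0304, which is ≥ 0.01, so fail to reject H₀.
The data do not give significant evidence that the true slope on advertising spend exceeds 1.232 $1000s per unit.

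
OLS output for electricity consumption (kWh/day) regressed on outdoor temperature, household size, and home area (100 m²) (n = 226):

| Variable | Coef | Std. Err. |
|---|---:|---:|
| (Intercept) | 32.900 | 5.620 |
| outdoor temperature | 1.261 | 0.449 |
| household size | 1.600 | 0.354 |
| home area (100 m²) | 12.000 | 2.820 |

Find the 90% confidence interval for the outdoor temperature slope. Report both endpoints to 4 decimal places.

Read off: b = 1.261, SE = 0.449 for outdoor temperature.
df = n − k − 1 = 226 − 3 − 1 = 222.
t* = t_{0.05, 222} = 1.651746.
Margin = t* × SE = 1.651746 × 0.449 = 0.741634.
CI: 1.261 ± 0.741634 → (0.5194, 2.0026).

(0.5194, 2.0026)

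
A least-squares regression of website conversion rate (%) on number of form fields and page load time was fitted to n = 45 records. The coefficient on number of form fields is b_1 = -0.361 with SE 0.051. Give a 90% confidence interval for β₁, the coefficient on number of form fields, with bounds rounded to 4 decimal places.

df = n − k − 1 = 45 − 2 − 1 = 42.
t* = t_{0.05, 42} = 1.681952.
Margin = t* × SE = 1.681952 × 0.051 = 0.085780.
CI: -0.361 ± 0.085780 → (-0.4468, -0.2752).
With 90% confidence, each one-unit increase in number of form fields is associated with a change of between -0.4468 and -0.2752 % in website conversion rate, holding the other predictors fixed.

(-0.4468, -0.2752)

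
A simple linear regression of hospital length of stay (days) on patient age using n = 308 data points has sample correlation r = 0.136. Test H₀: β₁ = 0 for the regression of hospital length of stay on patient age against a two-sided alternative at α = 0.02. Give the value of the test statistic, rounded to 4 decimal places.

t = 2.4013

t = r·√(n − 2)/√(1 − r²) = 0.136·√306/√0.981504 = 2.4013.
df = n − 2 = 306.
Two-sided p ≈ 0.0169, which is < 0.02, so reject H₀.
There is evidence of a linear association between patient age and hospital length of stay.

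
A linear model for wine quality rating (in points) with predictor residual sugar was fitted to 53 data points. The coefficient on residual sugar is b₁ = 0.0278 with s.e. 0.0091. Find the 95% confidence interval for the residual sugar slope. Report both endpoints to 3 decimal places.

df = n − 2 = 53 − 2 = 51.
t* = t_{0.025, 51} = 2.007584.
Margin = t* × SE = 2.007584 × 0.0091 = 0.01827.
CI: 0.0278 ± 0.01827 → (0.010, 0.046).
With 95% confidence, each one-unit increase in residual sugar is associated with a change of between 0.010 and 0.046 points in wine quality rating.

(0.010, 0.046)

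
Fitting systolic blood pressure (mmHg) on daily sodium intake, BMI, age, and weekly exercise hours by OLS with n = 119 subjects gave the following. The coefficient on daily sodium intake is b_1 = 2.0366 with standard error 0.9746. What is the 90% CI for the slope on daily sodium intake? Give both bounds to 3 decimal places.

(0.420, 3.653)

df = n − k − 1 = 119 − 4 − 1 = 114.
t* = t_{0.05, 114} = 1.65833.
Margin = t* × SE = 1.65833 × 0.9746 = 1.61621.
CI: 2.0366 ± 1.61621 → (0.420, 3.653).
With 90% confidence, each one-unit increase in daily sodium intake is associated with a change of between 0.420 and 3.653 mmHg in systolic blood pressure, holding the other predictors fixed.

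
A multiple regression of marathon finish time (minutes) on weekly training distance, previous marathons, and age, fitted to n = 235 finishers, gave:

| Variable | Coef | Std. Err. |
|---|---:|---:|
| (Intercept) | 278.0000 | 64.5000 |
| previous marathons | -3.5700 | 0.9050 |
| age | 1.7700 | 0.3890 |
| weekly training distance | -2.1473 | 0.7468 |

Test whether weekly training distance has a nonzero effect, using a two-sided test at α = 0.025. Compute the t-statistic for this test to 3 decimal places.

Read off: b = -2.1473, SE = 0.7468 for weekly training distance.
H₀: β₁ = 0 vs H₁: β₁ ≠ 0.
t = -2.1473 / 0.7468 = -2.875.
df = n − k − 1 = 235 − 3 − 1 = 231.
Two-sided p ≈ 0.0044, which is < 0.025, so reject H₀.
There is evidence that weekly training distance is associated with marathon finish time, holding the other predictors fixed.

t = -2.875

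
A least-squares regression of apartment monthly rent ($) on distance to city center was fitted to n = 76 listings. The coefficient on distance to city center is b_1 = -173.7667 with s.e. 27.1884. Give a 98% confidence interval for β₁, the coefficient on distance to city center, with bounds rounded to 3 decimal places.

(-238.415, -109.118)

df = n − 2 = 76 − 2 = 74.
t* = t_{0.01, 74} = 2.377802.
Margin = t* × SE = 2.377802 × 27.1884 = 64.64863.
CI: -173.7667 ± 64.64863 → (-238.415, -109.118).
With 98% confidence, each one-unit increase in distance to city center is associated with a change of between -238.415 and -109.118 $ in apartment monthly rent.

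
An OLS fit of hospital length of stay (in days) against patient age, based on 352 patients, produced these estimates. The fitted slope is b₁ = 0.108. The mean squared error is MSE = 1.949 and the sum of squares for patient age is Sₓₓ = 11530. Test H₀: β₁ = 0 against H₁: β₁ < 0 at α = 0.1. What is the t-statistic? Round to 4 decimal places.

SE(b₁) = √(MSE/Sₓₓ) = √(1.949/11530) = 0.0130014.
t = 0.108 / 0.0130014 = 8.3068.
df = n − 2 = 350.
One-sided p ≈ 1.0000, which is ≥ 0.1, so fail to reject H₀.
The data do not give significant evidence that the true slope on patient age is negative.

t = 8.3068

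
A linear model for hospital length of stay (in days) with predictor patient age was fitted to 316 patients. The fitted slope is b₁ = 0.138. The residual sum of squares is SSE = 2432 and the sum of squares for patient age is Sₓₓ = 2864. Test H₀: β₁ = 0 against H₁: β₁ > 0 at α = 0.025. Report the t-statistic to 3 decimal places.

t = 2.654

MSE = SSE/(n − 2) = 2432/314 = 7.74522.
SE(b₁) = √(MSE/Sₓₓ) = √(7.74522/2864) = 0.0520032.
t = 0.138 / 0.0520032 = 2.654.
df = n − 2 = 314.
One-sided p ≈ 0.0042, which is < 0.025, so reject H₀.
There is evidence that the true slope on patient age is positive.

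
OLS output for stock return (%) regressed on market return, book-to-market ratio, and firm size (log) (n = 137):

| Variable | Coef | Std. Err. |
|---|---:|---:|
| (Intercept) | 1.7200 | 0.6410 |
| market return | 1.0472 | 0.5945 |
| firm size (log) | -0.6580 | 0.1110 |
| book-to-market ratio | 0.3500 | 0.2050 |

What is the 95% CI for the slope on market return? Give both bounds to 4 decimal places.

Read off: b = 1.0472, SE = 0.5945 for market return.
df = n − k − 1 = 137 − 3 − 1 = 133.
t* = t_{0.025, 133} = 1.977961.
Margin = t* × SE = 1.977961 × 0.5945 = 1.175898.
CI: 1.0472 ± 1.175898 → (-0.1287, 2.2231).

(-0.1287, 2.2231)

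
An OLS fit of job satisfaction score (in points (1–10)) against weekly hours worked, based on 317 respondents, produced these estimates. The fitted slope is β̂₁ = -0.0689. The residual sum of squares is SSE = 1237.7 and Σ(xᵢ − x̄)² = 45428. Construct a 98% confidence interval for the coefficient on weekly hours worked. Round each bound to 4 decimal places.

(-0.0906, -0.0472)

MSE = SSE/(n − 2) = 1237.7/315 = 3.92921.
SE(β̂₁) = √(MSE/Sₓₓ) = √(3.92921/45428) = 0.00930016.
df = n − 2 = 315.
t* = t_{0.01, 315} = 2.338244.
Margin = t* × SE = 2.338244 × 0.00930016 = 0.021746.
CI: -0.0689 ± 0.021746 → (-0.0906, -0.0472).
With 98% confidence, each one-unit increase in weekly hours worked is associated with a change of between -0.0906 and -0.0472 points (1–10) in job satisfaction score.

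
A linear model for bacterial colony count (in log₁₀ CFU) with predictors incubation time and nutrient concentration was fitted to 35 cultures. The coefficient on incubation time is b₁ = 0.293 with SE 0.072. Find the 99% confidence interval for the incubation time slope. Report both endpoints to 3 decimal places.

df = n − k − 1 = 35 − 2 − 1 = 32.
t* = t_{0.005, 32} = 2.738481.
Margin = t* × SE = 2.738481 × 0.072 = 0.19717.
CI: 0.293 ± 0.19717 → (0.096, 0.490).
With 99% confidence, each one-unit increase in incubation time is associated with a change of between 0.096 and 0.490 log₁₀ CFU in bacterial colony count, holding the other predictors fixed.

(0.096, 0.490)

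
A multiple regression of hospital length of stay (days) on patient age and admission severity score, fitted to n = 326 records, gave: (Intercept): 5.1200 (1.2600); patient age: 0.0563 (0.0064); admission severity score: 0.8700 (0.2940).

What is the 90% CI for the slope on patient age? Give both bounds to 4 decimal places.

Read off: b = 0.0563, SE = 0.0064 for patient age.
df = n − k − 1 = 326 − 2 − 1 = 323.
t* = t_{0.05, 323} = 1.649585.
Margin = t* × SE = 1.649585 × 0.0064 = 0.010557.
CI: 0.0563 ± 0.010557 → (0.0457, 0.0669).

(0.0457, 0.0669)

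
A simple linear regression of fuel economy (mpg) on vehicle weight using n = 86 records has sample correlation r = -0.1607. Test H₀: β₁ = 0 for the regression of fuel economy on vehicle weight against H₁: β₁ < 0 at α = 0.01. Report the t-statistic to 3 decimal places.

t = r·√(n − 2)/√(1 − r²) = -0.1607·√84/√0.974176 = -1.492.
df = n − 2 = 84.
One-sided p ≈ 0.0697, which is ≥ 0.01, so fail to reject H₀.
The data do not give significant evidence of a linear association between vehicle weight and fuel economy.

t = -1.492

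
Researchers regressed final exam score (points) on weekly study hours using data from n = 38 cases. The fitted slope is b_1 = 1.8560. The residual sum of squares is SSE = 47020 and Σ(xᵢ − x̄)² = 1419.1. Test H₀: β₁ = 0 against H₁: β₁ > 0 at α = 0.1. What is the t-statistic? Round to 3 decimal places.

t = 1.935

MSE = SSE/(n − 2) = 47020/36 = 1306.11.
SE(b_1) = √(MSE/Sₓₓ) = √(1306.11/1419.1) = 0.959364.
t = 1.8560 / 0.959364 = 1.935.
df = n − 2 = 36.
One-sided p ≈ 0.0305, which is < 0.1, so reject H₀.
There is evidence that the true slope on weekly study hours is positive.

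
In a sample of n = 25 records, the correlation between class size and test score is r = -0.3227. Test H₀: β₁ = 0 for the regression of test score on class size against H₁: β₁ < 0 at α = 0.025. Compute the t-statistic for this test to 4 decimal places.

t = -1.6351

t = r·√(n − 2)/√(1 − r²) = -0.3227·√23/√0.895865 = -1.6351.
df = n − 2 = 23.
One-sided p ≈ 0.0578, which is ≥ 0.025, so fail to reject H₀.
The data do not give significant evidence of a linear association between class size and test score.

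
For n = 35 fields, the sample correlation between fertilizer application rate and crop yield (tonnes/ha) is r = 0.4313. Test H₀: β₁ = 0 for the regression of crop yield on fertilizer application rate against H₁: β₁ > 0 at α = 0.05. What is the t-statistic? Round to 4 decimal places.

t = 2.7462

t = r·√(n − 2)/√(1 − r²) = 0.4313·√33/√0.81398 = 2.7462.
df = n − 2 = 33.
One-sided p ≈ 0.0048, which is < 0.05, so reject H₀.
There is evidence of a linear association between fertilizer application rate and crop yield.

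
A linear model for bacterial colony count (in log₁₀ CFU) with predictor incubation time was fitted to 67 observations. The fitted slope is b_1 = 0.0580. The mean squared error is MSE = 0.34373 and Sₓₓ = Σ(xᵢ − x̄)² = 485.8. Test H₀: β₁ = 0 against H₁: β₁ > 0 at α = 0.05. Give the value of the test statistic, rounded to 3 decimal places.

SE(b_1) = √(MSE/Sₓₓ) = √(0.34373/485.8) = 0.0265999.
t = 0.0580 / 0.0265999 = 2.180.
df = n − 2 = 65.
One-sided p ≈ 0.0164, which is < 0.05, so reject H₀.
There is evidence that the true slope on incubation time is positive.

t = 2.180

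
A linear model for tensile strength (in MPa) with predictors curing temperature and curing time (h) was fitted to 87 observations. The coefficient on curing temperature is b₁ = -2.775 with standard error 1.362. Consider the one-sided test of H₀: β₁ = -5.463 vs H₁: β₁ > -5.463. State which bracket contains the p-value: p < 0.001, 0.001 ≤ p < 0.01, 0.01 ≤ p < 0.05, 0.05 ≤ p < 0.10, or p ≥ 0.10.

0.01 ≤ p < 0.05

t = (-2.775 − (-5.463)) / 1.362 = 1.974.
df = n − k − 1 = 87 − 2 − 1 = 84.
One-sided p = P(T_{84} > t) ≈ 0.0259.
So 0.01 ≤ p < 0.05.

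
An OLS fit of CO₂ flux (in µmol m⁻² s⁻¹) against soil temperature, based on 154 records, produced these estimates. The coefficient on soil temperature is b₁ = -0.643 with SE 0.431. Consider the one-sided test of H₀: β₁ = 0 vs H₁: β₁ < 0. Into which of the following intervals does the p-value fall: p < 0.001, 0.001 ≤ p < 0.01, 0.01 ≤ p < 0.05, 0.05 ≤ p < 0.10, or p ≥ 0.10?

0.05 ≤ p < 0.10

t = -0.643 / 0.431 = -1.492.
df = n − 2 = 154 − 2 = 152.
One-sided p = P(T_{152} < t) ≈ 0.0689.
So 0.05 ≤ p < 0.10.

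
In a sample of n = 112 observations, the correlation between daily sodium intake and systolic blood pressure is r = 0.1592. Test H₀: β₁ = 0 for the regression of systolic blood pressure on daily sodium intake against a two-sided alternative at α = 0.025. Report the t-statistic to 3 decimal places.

t = r·√(n − 2)/√(1 − r²) = 0.1592·√110/√0.974655 = 1.691.
df = n − 2 = 110.
Two-sided p ≈ 0.0936, which is ≥ 0.025, so fail to reject H₀.
The data do not give significant evidence of a linear association between daily sodium intake and systolic blood pressure.

t = 1.691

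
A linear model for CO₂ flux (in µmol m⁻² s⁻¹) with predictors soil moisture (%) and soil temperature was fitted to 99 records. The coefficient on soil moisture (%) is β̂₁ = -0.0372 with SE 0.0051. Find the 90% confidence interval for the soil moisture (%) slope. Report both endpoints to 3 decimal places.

(-0.046, -0.029)

df = n − k − 1 = 99 − 2 − 1 = 96.
t* = t_{0.05, 96} = 1.660881.
Margin = t* × SE = 1.660881 × 0.0051 = 0.00847.
CI: -0.0372 ± 0.00847 → (-0.046, -0.029).
With 90% confidence, each one-unit increase in soil moisture (%) is associated with a change of between -0.046 and -0.029 µmol m⁻² s⁻¹ in CO₂ flux, holding the other predictors fixed.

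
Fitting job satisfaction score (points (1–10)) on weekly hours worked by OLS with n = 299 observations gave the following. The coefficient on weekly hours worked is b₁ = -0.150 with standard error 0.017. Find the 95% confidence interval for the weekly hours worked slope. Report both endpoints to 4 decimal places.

df = n − 2 = 299 − 2 = 297.
t* = t_{0.025, 297} = 1.967984.
Margin = t* × SE = 1.967984 × 0.017 = 0.033456.
CI: -0.150 ± 0.033456 → (-0.1835, -0.1165).
With 95% confidence, each one-unit increase in weekly hours worked is associated with a change of between -0.1835 and -0.1165 points (1–10) in job satisfaction score.

(-0.1835, -0.1165)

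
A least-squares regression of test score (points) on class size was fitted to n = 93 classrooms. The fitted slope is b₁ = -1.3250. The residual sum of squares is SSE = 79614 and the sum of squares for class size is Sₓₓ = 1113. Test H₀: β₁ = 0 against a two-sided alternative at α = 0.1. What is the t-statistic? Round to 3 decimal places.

t = -1.494

MSE = SSE/(n − 2) = 79614/91 = 874.879.
SE(b₁) = √(MSE/Sₓₓ) = √(874.879/1113) = 0.886597.
t = -1.3250 / 0.886597 = -1.494.
df = n − 2 = 91.
Two-sided p ≈ 0.1385, which is ≥ 0.1, so fail to reject H₀.
The data do not give significant evidence of an association between class size and test score.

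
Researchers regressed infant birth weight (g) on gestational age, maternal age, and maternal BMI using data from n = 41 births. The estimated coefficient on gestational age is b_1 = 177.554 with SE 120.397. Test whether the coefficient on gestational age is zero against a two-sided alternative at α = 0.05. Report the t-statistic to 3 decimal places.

H₀: β₁ = 0 vs H₁: β₁ ≠ 0.
t = (b_1 − β₁⁰)/SE = 177.554 / 120.397 = 1.475.
df = n − k − 1 = 41 − 3 − 1 = 37.
Two-sided p ≈ 0.1487, which is ≥ 0.05, so fail to reject H₀.
The data do not give significant evidence of an association between gestational age and infant birth weight, after adjusting for the other predictors.

t = 1.475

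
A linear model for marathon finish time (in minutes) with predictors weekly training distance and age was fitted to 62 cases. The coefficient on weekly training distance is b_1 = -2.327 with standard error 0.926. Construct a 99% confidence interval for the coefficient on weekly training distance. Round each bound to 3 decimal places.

(-4.792, 0.138)

df = n − k − 1 = 62 − 2 − 1 = 59.
t* = t_{0.005, 59} = 2.661759.
Margin = t* × SE = 2.661759 × 0.926 = 2.46479.
CI: -2.327 ± 2.46479 → (-4.792, 0.138).
With 99% confidence, each one-unit increase in weekly training distance is associated with a change of between -4.792 and 0.138 minutes in marathon finish time, holding the other predictors fixed.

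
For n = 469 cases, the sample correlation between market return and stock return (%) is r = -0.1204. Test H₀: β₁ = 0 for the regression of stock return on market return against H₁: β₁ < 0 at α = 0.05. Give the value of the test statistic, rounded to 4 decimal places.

t = r·√(n − 2)/√(1 − r²) = -0.1204·√467/√0.985504 = -2.6209.
df = n − 2 = 467.
One-sided p ≈ 0.0045, which is < 0.05, so reject H₀.
There is evidence of a linear association between market return and stock return.

t = -2.6209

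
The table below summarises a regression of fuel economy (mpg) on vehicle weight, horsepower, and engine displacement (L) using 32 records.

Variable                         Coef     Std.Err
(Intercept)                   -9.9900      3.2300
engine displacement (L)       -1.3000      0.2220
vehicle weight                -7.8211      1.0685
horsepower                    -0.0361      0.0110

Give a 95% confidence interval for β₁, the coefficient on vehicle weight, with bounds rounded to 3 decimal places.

Read off: b = -7.8211, SE = 1.0685 for vehicle weight.
df = n − k − 1 = 32 − 3 − 1 = 28.
t* = t_{0.025, 28} = 2.048407.
Margin = t* × SE = 2.048407 × 1.0685 = 2.18872.
CI: -7.8211 ± 2.18872 → (-10.010, -5.632).

(-10.010, -5.632)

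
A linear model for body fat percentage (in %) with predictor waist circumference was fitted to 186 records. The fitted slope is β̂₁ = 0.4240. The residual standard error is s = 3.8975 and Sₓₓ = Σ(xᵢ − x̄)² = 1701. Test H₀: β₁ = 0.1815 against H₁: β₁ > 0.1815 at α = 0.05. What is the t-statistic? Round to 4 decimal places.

t = 2.5661

SE(β̂₁) = s/√Sₓₓ = 3.8975/√1701 = 0.0945005.
t = (0.4240 − 0.1815) / 0.0945005 = 2.5661.
df = n − 2 = 184.
One-sided p ≈ 0.0055, which is < 0.05, so reject H₀.
There is evidence that the true slope on waist circumference exceeds 0.1815 % per unit.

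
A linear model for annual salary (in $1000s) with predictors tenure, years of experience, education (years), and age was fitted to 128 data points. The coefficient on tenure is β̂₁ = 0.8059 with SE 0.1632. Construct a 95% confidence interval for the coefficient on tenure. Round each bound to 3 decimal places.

(0.483, 1.129)

df = n − k − 1 = 128 − 4 − 1 = 123.
t* = t_{0.025, 123} = 1.979439.
Margin = t* × SE = 1.979439 × 0.1632 = 0.32304.
CI: 0.8059 ± 0.32304 → (0.483, 1.129).
With 95% confidence, each one-unit increase in tenure is associated with a change of between 0.483 and 1.129 $1000s in annual salary, holding the other predictors fixed.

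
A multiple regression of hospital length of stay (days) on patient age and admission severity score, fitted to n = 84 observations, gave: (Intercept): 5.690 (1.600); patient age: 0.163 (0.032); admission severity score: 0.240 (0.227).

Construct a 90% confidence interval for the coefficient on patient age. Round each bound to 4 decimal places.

Read off: b = 0.163, SE = 0.032 for patient age.
df = n − k − 1 = 84 − 2 − 1 = 81.
t* = t_{0.05, 81} = 1.663884.
Margin = t* × SE = 1.663884 × 0.032 = 0.053244.
CI: 0.163 ± 0.053244 → (0.1098, 0.2162).

(0.1098, 0.2162)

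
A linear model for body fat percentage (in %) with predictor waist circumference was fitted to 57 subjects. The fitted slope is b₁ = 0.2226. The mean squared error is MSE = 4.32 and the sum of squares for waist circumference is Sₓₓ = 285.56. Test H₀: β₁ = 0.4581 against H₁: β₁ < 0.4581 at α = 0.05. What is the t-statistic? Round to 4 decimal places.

SE(b₁) = √(MSE/Sₓₓ) = √(4.32/285.56) = 0.122997.
t = (0.2226 − 0.4581) / 0.122997 = -1.9147.
df = n − 2 = 55.
One-sided p ≈ 0.0304, which is < 0.05, so reject H₀.
There is evidence that the true slope on waist circumference is below 0.4581 % per unit.

t = -1.9147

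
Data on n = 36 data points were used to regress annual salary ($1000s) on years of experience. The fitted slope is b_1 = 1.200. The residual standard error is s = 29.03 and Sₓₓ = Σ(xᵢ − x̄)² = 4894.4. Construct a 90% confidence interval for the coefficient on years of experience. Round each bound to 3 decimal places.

(0.498, 1.902)

SE(b_1) = s/√Sₓₓ = 29.03/√4894.4 = 0.414951.
df = n − 2 = 34.
t* = t_{0.05, 34} = 1.690924.
Margin = t* × SE = 1.690924 × 0.414951 = 0.70165.
CI: 1.200 ± 0.70165 → (0.498, 1.902).
With 90% confidence, each one-unit increase in years of experience is associated with a change of between 0.498 and 1.902 $1000s in annual salary.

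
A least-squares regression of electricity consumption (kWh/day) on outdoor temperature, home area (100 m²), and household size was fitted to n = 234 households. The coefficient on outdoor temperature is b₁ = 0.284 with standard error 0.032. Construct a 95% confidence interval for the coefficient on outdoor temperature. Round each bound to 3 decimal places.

df = n − k − 1 = 234 − 3 − 1 = 230.
t* = t_{0.025, 230} = 1.970332.
Margin = t* × SE = 1.970332 × 0.032 = 0.06305.
CI: 0.284 ± 0.06305 → (0.221, 0.347).
With 95% confidence, each one-unit increase in outdoor temperature is associated with a change of between 0.221 and 0.347 kWh/day in electricity consumption, holding the other predictors fixed.

(0.221, 0.347)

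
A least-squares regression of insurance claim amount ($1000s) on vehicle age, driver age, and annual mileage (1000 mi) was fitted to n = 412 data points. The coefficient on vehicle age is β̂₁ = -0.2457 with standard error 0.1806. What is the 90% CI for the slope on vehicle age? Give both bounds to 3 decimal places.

df = n − k − 1 = 412 − 3 − 1 = 408.
t* = t_{0.05, 408} = 1.648597.
Margin = t* × SE = 1.648597 × 0.1806 = 0.29774.
CI: -0.2457 ± 0.29774 → (-0.543, 0.052).
With 90% confidence, each one-unit increase in vehicle age is associated with a change of between -0.543 and 0.052 $1000s in insurance claim amount, holding the other predictors fixed.

(-0.543, 0.052)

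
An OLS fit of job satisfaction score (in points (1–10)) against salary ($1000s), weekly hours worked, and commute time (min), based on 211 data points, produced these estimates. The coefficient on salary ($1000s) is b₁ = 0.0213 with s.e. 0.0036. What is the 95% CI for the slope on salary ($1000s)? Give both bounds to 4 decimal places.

df = n − k − 1 = 211 − 3 − 1 = 207.
t* = t_{0.025, 207} = 1.97149.
Margin = t* × SE = 1.97149 × 0.0036 = 0.007097.
CI: 0.0213 ± 0.007097 → (0.0142, 0.0284).
With 95% confidence, each one-unit increase in salary ($1000s) is associated with a change of between 0.0142 and 0.0284 points (1–10) in job satisfaction score, holding the other predictors fixed.

(0.0142, 0.0284)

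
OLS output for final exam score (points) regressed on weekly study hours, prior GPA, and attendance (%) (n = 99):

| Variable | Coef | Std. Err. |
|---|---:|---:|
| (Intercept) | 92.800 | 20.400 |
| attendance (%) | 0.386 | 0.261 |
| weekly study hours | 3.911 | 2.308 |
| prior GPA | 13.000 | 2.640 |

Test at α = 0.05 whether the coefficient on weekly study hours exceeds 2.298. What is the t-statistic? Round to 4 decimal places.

t = 0.6989

Read off: b = 3.911, SE = 2.308 for weekly study hours.
H₀: β₁ = 2.298 vs H₁: β₁ > 2.298.
t = (3.911 − 2.298) / 2.308 = 0.6989.
df = n − k − 1 = 99 − 3 − 1 = 95.
One-sided p ≈ 0.2432, which is ≥ 0.05, so fail to reject H₀.
The data do not give significant evidence that the true slope on weekly study hours exceeds 2.298 points per unit, holding the other predictors fixed.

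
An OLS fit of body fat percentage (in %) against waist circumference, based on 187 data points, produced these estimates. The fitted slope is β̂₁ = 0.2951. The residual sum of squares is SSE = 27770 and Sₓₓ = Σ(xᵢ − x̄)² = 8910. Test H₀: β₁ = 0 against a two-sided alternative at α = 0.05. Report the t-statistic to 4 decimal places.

MSE = SSE/(n − 2) = 27770/185 = 150.108.
SE(β̂₁) = √(MSE/Sₓₓ) = √(150.108/8910) = 0.129797.
t = 0.2951 / 0.129797 = 2.2736.
df = n − 2 = 185.
Two-sided p ≈ 0.0241, which is < 0.05, so reject H₀.
There is evidence that waist circumference is associated with body fat percentage.

t = 2.2736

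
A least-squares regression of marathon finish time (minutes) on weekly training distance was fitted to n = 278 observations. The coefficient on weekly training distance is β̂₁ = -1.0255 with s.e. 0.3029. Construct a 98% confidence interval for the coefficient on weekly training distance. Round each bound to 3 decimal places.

df = n − 2 = 278 − 2 = 276.
t* = t_{0.01, 276} = 2.339934.
Margin = t* × SE = 2.339934 × 0.3029 = 0.70877.
CI: -1.0255 ± 0.70877 → (-1.734, -0.317).
With 98% confidence, each one-unit increase in weekly training distance is associated with a change of between -1.734 and -0.317 minutes in marathon finish time.

(-1.734, -0.317)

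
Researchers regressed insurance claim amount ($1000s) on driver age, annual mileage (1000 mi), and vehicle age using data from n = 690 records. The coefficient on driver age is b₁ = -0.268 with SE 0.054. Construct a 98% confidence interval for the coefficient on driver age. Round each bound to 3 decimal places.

(-0.394, -0.142)

df = n − k − 1 = 690 − 3 − 1 = 686.
t* = t_{0.01, 686} = 2.331796.
Margin = t* × SE = 2.331796 × 0.054 = 0.12592.
CI: -0.268 ± 0.12592 → (-0.394, -0.142).
With 98% confidence, each one-unit increase in driver age is associated with a change of between -0.394 and -0.142 $1000s in insurance claim amount, holding the other predictors fixed.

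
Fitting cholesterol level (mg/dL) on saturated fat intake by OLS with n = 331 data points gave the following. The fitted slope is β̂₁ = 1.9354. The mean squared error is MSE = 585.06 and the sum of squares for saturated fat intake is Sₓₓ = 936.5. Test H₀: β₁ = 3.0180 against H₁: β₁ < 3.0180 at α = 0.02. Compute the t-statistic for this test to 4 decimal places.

t = -1.3697

SE(β̂₁) = √(MSE/Sₓₓ) = √(585.06/936.5) = 0.790399.
t = (1.9354 − 3.0180) / 0.790399 = -1.3697.
df = n − 2 = 329.
One-sided p ≈ 0.0859, which is ≥ 0.02, so fail to reject H₀.
The data do not give significant evidence that the true slope on saturated fat intake is below 3.0180 mg/dL per unit.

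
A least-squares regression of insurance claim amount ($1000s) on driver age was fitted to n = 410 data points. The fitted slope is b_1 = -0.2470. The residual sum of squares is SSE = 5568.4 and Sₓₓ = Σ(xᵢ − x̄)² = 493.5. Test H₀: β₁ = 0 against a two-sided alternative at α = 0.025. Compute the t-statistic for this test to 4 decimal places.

MSE = SSE/(n − 2) = 5568.4/408 = 13.648.
SE(b_1) = √(MSE/Sₓₓ) = √(13.648/493.5) = 0.1663.
t = -0.2470 / 0.1663 = -1.4853.
df = n − 2 = 408.
Two-sided p ≈ 0.1382, which is ≥ 0.025, so fail to reject H₀.
The data do not give significant evidence of an association between driver age and insurance claim amount.

t = -1.4853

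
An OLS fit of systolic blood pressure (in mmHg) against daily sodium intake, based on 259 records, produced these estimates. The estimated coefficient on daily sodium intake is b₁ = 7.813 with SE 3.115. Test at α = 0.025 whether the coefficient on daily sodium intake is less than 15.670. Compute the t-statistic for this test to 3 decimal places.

H₀: β₁ = 15.670 vs H₁: β₁ < 15.670.
t = (b₁ − β₁⁰)/SE = (7.813 − 15.670) / 3.115 = -2.522.
df = n − 2 = 259 − 2 = 257.
One-sided p ≈ 0.0061, which is < 0.025, so reject H₀.
There is evidence that the true slope on daily sodium intake is below 15.670 mmHg per unit.

t = -2.522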